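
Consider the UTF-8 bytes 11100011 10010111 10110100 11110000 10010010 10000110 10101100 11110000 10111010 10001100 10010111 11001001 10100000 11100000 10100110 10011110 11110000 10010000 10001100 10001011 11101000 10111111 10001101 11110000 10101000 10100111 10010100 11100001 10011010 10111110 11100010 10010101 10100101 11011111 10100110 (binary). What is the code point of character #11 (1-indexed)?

U+07E6

Offset 0: leading byte 0xE3 = 11100011 → 3-byte char #1 = E3 97 B4.
Offset 3: leading byte 0xF0 = 11110000 → 4-byte char #2 = F0 92 86 AC.
Offset 7: leading byte 0xF0 = 11110000 → 4-byte char #3 = F0 BA 8C 97.
Offset 11: leading byte 0xC9 = 11001001 → 2-byte char #4 = C9 A0.
Offset 13: leading byte 0xE0 = 11100000 → 3-byte char #5 = E0 A6 9E.
Offset 16: leading byte 0xF0 = 11110000 → 4-byte char #6 = F0 90 8C 8B.
Offset 20: leading byte 0xE8 = 11101000 → 3-byte char #7 = E8 BF 8D.
Offset 23: leading byte 0xF0 = 11110000 → 4-byte char #8 = F0 A8 A7 94.
Offset 27: leading byte 0xE1 = 11100001 → 3-byte char #9 = E1 9A BE.
Offset 30: leading byte 0xE2 = 11100010 → 3-byte char #10 = E2 95 A5.
Offset 33: leading byte 0xDF = 11011111 → 2-byte char #11 = DF A6.
Leading byte 0xDF = 11011111 matches 110xxxxx → 2-byte sequence.
Byte 1: 0xDF = 11011111, payload 11111 (5 bits).
Byte 2: 0xA6 = 10100110 (10xxxxxx ✓), payload 100110.
Concatenate: 11111100110 = 0x7E6 (11 bits → U+07E6).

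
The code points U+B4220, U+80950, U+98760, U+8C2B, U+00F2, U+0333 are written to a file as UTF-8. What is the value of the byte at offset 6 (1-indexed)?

1-indexed offset 6 is 0-indexed offset 5.
U+B4220 → 4-byte form F2 B4 88 A0 at offsets 0–3.
U+80950 → 4-byte form F2 80 A5 90 at offsets 4–7.
Offset 5 falls in char 2's range; it's byte 2 of F2 80 A5 90 = 0x80.

0x80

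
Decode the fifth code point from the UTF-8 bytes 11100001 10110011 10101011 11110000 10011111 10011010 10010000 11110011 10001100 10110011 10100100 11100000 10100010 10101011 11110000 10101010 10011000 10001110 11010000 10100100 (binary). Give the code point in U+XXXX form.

Offset 0: leading byte 0xE1 = 11100001 → 3-byte char #1 = E1 B3 AB.
Offset 3: leading byte 0xF0 = 11110000 → 4-byte char #2 = F0 9F 9A 90.
Offset 7: leading byte 0xF3 = 11110011 → 4-byte char #3 = F3 8C B3 A4.
Offset 11: leading byte 0xE0 = 11100000 → 3-byte char #4 = E0 A2 AB.
Offset 14: leading byte 0xF0 = 11110000 → 4-byte char #5 = F0 AA 98 8E.
Leading byte 0xF0 = 11110000 matches 11110xxx → 4-byte sequence.
Byte 1: 0xF0 = 11110000, payload 000 (3 bits).
Byte 2: 0xAA = 10101010 (10xxxxxx ✓), payload 101010.
Byte 3: 0x98 = 10011000 (10xxxxxx ✓), payload 011000.
Byte 4: 0x8E = 10001110 (10xxxxxx ✓), payload 001110.
Concatenate: 000101010011000001110 = 0x2A60E (21 bits → U+2A60E).

U+2A60E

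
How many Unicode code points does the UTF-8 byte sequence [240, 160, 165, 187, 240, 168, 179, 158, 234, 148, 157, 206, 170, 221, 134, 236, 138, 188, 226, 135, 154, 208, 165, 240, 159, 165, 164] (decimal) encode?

Byte at offset 0: 0xF0 = 11110000 → 4-byte char (#1). Advance 4.
Byte at offset 4: 0xF0 = 11110000 → 4-byte char (#2). Advance 4.
Byte at offset 8: 0xEA = 11101010 → 3-byte char (#3). Advance 3.
Byte at offset 11: 0xCE = 11001110 → 2-byte char (#4). Advance 2.
Byte at offset 13: 0xDD = 11011101 → 2-byte char (#5). Advance 2.
Byte at offset 15: 0xEC = 11101100 → 3-byte char (#6). Advance 3.
Byte at offset 18: 0xE2 = 11100010 → 3-byte char (#7). Advance 3.
Byte at offset 21: 0xD0 = 11010000 → 2-byte char (#8). Advance 2.
Byte at offset 23: 0xF0 = 11110000 → 4-byte char (#9). Advance 4.
Reached end at offset 27 after 9 code points.

9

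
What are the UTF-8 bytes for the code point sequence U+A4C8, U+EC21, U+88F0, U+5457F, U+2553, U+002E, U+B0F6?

EA 93 88 EE B0 A1 E8 A3 B0 F1 94 95 BF E2 95 93 2E EB 83 B6

U+A4C8: 3-byte form → EA 93 88.
U+EC21: 3-byte form → EE B0 A1.
U+88F0: 3-byte form → E8 A3 B0.
U+5457F: 4-byte form → F1 94 95 BF.
U+2553: 3-byte form → E2 95 93.
U+002E: 1-byte form → 2E.
U+B0F6: 3-byte form → EB 83 B6.
Concatenated (20 bytes): EA 93 88 EE B0 A1 E8 A3 B0 F1 94 95 BF E2 95 93 2E EB 83 B6.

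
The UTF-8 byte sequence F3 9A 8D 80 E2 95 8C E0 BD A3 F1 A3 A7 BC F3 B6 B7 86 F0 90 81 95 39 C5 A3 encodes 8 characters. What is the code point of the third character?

Offset 0: leading byte 0xF3 = 11110011 → 4-byte char #1 = F3 9A 8D 80.
Offset 4: leading byte 0xE2 = 11100010 → 3-byte char #2 = E2 95 8C.
Offset 7: leading byte 0xE0 = 11100000 → 3-byte char #3 = E0 BD A3.
Leading byte 0xE0 = 11100000 matches 1110xxxx → 3-byte sequence.
Byte 1: 0xE0 = 11100000, payload 0000 (4 bits).
Byte 2: 0xBD = 10111101 (10xxxxxx ✓), payload 111101.
Byte 3: 0xA3 = 10100011 (10xxxxxx ✓), payload 100011.
Concatenate: 0000111101100011 = 0xF63 (16 bits → U+0F63).

U+0F63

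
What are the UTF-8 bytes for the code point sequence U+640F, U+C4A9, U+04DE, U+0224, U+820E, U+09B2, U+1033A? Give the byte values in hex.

U+640F: 3-byte form → E6 90 8F.
U+C4A9: 3-byte form → EC 92 A9.
U+04DE: 2-byte form → D3 9E.
U+0224: 2-byte form → C8 A4.
U+820E: 3-byte form → E8 88 8E.
U+09B2: 3-byte form → E0 A6 B2.
U+1033A: 4-byte form → F0 90 8C BA.
Concatenated (20 bytes): E6 90 8F EC 92 A9 D3 9E C8 A4 E8 88 8E E0 A6 B2 F0 90 8C BA.

E6 90 8F EC 92 A9 D3 9E C8 A4 E8 88 8E E0 A6 B2 F0 90 8C BA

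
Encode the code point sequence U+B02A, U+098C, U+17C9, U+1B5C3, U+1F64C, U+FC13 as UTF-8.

U+B02A: 3-byte form → EB 80 AA.
U+098C: 3-byte form → E0 A6 8C.
U+17C9: 3-byte form → E1 9F 89.
U+1B5C3: 4-byte form → F0 9B 97 83.
U+1F64C: 4-byte form → F0 9F 99 8C.
U+FC13: 3-byte form → EF B0 93.
Concatenated (20 bytes): EB 80 AA E0 A6 8C E1 9F 89 F0 9B 97 83 F0 9F 99 8C EF B0 93.

EB 80 AA E0 A6 8C E1 9F 89 F0 9B 97 83 F0 9F 99 8C EF B0 93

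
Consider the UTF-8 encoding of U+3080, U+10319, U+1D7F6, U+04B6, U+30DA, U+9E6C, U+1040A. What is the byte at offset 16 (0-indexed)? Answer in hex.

U+3080 → 3-byte form E3 82 80 at offsets 0–2.
U+10319 → 4-byte form F0 90 8C 99 at offsets 3–6.
U+1D7F6 → 4-byte form F0 9D 9F B6 at offsets 7–10.
U+04B6 → 2-byte form D2 B6 at offsets 11–12.
U+30DA → 3-byte form E3 83 9A at offsets 13–15.
U+9E6C → 3-byte form E9 B9 AC at offsets 16–18.
Offset 16 falls in char 6's range; it's byte 1 of E9 B9 AC = 0xE9.

0xE9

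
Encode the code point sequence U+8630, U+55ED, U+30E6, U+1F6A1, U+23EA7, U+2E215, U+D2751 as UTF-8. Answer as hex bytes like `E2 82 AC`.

E8 98 B0 E5 97 AD E3 83 A6 F0 9F 9A A1 F0 A3 BA A7 F0 AE 88 95 F3 92 9D 91

U+8630: 3-byte form → E8 98 B0.
U+55ED: 3-byte form → E5 97 AD.
U+30E6: 3-byte form → E3 83 A6.
U+1F6A1: 4-byte form → F0 9F 9A A1.
U+23EA7: 4-byte form → F0 A3 BA A7.
U+2E215: 4-byte form → F0 AE 88 95.
U+D2751: 4-byte form → F3 92 9D 91.
Concatenated (25 bytes): E8 98 B0 E5 97 AD E3 83 A6 F0 9F 9A A1 F0 A3 BA A7 F0 AE 88 95 F3 92 9D 91.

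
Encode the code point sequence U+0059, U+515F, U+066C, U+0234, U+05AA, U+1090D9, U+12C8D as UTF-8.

U+0059: 1-byte form → 59.
U+515F: 3-byte form → E5 85 9F.
U+066C: 2-byte form → D9 AC.
U+0234: 2-byte form → C8 B4.
U+05AA: 2-byte form → D6 AA.
U+1090D9: 4-byte form → F4 89 83 99.
U+12C8D: 4-byte form → F0 92 B2 8D.
Concatenated (18 bytes): 59 E5 85 9F D9 AC C8 B4 D6 AA F4 89 83 99 F0 92 B2 8D.

59 E5 85 9F D9 AC C8 B4 D6 AA F4 89 83 99 F0 92 B2 8D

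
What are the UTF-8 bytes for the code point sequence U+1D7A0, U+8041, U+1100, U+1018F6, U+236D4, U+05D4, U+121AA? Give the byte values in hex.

U+1D7A0: 4-byte form → F0 9D 9E A0.
U+8041: 3-byte form → E8 81 81.
U+1100: 3-byte form → E1 84 80.
U+1018F6: 4-byte form → F4 81 A3 B6.
U+236D4: 4-byte form → F0 A3 9B 94.
U+05D4: 2-byte form → D7 94.
U+121AA: 4-byte form → F0 92 86 AA.
Concatenated (24 bytes): F0 9D 9E A0 E8 81 81 E1 84 80 F4 81 A3 B6 F0 A3 9B 94 D7 94 F0 92 86 AA.

F0 9D 9E A0 E8 81 81 E1 84 80 F4 81 A3 B6 F0 A3 9B 94 D7 94 F0 92 86 AA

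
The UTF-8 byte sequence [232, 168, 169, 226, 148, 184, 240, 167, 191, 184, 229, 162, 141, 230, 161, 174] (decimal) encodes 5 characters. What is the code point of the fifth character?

Offset 0: leading byte 0xE8 = 11101000 → 3-byte char #1 = E8 A8 A9.
Offset 3: leading byte 0xE2 = 11100010 → 3-byte char #2 = E2 94 B8.
Offset 6: leading byte 0xF0 = 11110000 → 4-byte char #3 = F0 A7 BF B8.
Offset 10: leading byte 0xE5 = 11100101 → 3-byte char #4 = E5 A2 8D.
Offset 13: leading byte 0xE6 = 11100110 → 3-byte char #5 = E6 A1 AE.
Leading byte 0xE6 = 11100110 matches 1110xxxx → 3-byte sequence.
Byte 1: 0xE6 = 11100110, payload 0110 (4 bits).
Byte 2: 0xA1 = 10100001 (10xxxxxx ✓), payload 100001.
Byte 3: 0xAE = 10101110 (10xxxxxx ✓), payload 101110.
Concatenate: 0110100001101110 = 0x686E (16 bits → U+686E).

U+686E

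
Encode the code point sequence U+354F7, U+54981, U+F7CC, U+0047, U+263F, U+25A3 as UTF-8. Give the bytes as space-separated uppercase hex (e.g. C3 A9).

U+354F7: 4-byte form → F0 B5 93 B7.
U+54981: 4-byte form → F1 94 A6 81.
U+F7CC: 3-byte form → EF 9F 8C.
U+0047: 1-byte form → 47.
U+263F: 3-byte form → E2 98 BF.
U+25A3: 3-byte form → E2 96 A3.
Concatenated (18 bytes): F0 B5 93 B7 F1 94 A6 81 EF 9F 8C 47 E2 98 BF E2 96 A3.

F0 B5 93 B7 F1 94 A6 81 EF 9F 8C 47 E2 98 BF E2 96 A3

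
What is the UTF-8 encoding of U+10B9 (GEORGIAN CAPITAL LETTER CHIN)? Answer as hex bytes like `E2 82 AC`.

U+10B9 = 0x10B9 = 4281 decimal. In range U+0800–U+FFFF → 3-byte form: 1110xxxx 10xxxxxx 10xxxxxx.
Binary (16 bits): 0001000010111001.
Split 4+6+6: 0001 | 000010 | 111001.
Byte 1: 11100001 = 0xE1.
Byte 2: 10000010 = 0x82.
Byte 3: 10111001 = 0xB9.

E1 82 B9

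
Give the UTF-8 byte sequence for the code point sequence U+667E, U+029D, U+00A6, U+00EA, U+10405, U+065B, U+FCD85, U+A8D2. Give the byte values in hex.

U+667E: 3-byte form → E6 99 BE.
U+029D: 2-byte form → CA 9D.
U+00A6: 2-byte form → C2 A6.
U+00EA: 2-byte form → C3 AA.
U+10405: 4-byte form → F0 90 90 85.
U+065B: 2-byte form → D9 9B.
U+FCD85: 4-byte form → F3 BC B6 85.
U+A8D2: 3-byte form → EA A3 92.
Concatenated (22 bytes): E6 99 BE CA 9D C2 A6 C3 AA F0 90 90 85 D9 9B F3 BC B6 85 EA A3 92.

E6 99 BE CA 9D C2 A6 C3 AA F0 90 90 85 D9 9B F3 BC B6 85 EA A3 92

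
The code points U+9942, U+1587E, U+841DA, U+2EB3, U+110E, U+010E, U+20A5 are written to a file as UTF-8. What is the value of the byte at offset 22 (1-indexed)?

0xA5

1-indexed offset 22 is 0-indexed offset 21.
U+9942 → 3-byte form E9 A5 82 at offsets 0–2.
U+1587E → 4-byte form F0 95 A1 BE at offsets 3–6.
U+841DA → 4-byte form F2 84 87 9A at offsets 7–10.
U+2EB3 → 3-byte form E2 BA B3 at offsets 11–13.
U+110E → 3-byte form E1 84 8E at offsets 14–16.
U+010E → 2-byte form C4 8E at offsets 17–18.
U+20A5 → 3-byte form E2 82 A5 at offsets 19–21.
Offset 21 falls in char 7's range; it's byte 3 of E2 82 A5 = 0xA5.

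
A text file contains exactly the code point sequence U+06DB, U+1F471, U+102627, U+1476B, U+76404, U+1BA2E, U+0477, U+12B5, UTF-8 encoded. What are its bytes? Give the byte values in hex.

DB 9B F0 9F 91 B1 F4 82 98 A7 F0 94 9D AB F1 B6 90 84 F0 9B A8 AE D1 B7 E1 8A B5

U+06DB: 2-byte form → DB 9B.
U+1F471: 4-byte form → F0 9F 91 B1.
U+102627: 4-byte form → F4 82 98 A7.
U+1476B: 4-byte form → F0 94 9D AB.
U+76404: 4-byte form → F1 B6 90 84.
U+1BA2E: 4-byte form → F0 9B A8 AE.
U+0477: 2-byte form → D1 B7.
U+12B5: 3-byte form → E1 8A B5.
Concatenated (27 bytes): DB 9B F0 9F 91 B1 F4 82 98 A7 F0 94 9D AB F1 B6 90 84 F0 9B A8 AE D1 B7 E1 8A B5.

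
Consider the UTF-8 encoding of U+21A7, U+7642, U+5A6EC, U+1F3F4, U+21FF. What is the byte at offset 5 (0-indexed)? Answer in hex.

0x82

U+21A7 → 3-byte form E2 86 A7 at offsets 0–2.
U+7642 → 3-byte form E7 99 82 at offsets 3–5.
Offset 5 falls in char 2's range; it's byte 3 of E7 99 82 = 0x82.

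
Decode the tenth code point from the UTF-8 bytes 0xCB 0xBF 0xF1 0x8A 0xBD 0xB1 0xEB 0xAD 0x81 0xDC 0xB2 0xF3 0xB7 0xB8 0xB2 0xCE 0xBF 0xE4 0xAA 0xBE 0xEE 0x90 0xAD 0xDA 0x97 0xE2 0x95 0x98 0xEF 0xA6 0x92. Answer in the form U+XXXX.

U+2558

Offset 0: leading byte 0xCB = 11001011 → 2-byte char #1 = CB BF.
Offset 2: leading byte 0xF1 = 11110001 → 4-byte char #2 = F1 8A BD B1.
Offset 6: leading byte 0xEB = 11101011 → 3-byte char #3 = EB AD 81.
Offset 9: leading byte 0xDC = 11011100 → 2-byte char #4 = DC B2.
Offset 11: leading byte 0xF3 = 11110011 → 4-byte char #5 = F3 B7 B8 B2.
Offset 15: leading byte 0xCE = 11001110 → 2-byte char #6 = CE BF.
Offset 17: leading byte 0xE4 = 11100100 → 3-byte char #7 = E4 AA BE.
Offset 20: leading byte 0xEE = 11101110 → 3-byte char #8 = EE 90 AD.
Offset 23: leading byte 0xDA = 11011010 → 2-byte char #9 = DA 97.
Offset 25: leading byte 0xE2 = 11100010 → 3-byte char #10 = E2 95 98.
Leading byte 0xE2 = 11100010 matches 1110xxxx → 3-byte sequence.
Byte 1: 0xE2 = 11100010, payload 0010 (4 bits).
Byte 2: 0x95 = 10010101 (10xxxxxx ✓), payload 010101.
Byte 3: 0x98 = 10011000 (10xxxxxx ✓), payload 011000.
Concatenate: 0010010101011000 = 0x2558 (16 bits → U+2558).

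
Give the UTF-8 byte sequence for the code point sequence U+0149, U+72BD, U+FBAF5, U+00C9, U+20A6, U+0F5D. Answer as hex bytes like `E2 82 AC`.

C5 89 E7 8A BD F3 BB AB B5 C3 89 E2 82 A6 E0 BD 9D

U+0149: 2-byte form → C5 89.
U+72BD: 3-byte form → E7 8A BD.
U+FBAF5: 4-byte form → F3 BB AB B5.
U+00C9: 2-byte form → C3 89.
U+20A6: 3-byte form → E2 82 A6.
U+0F5D: 3-byte form → E0 BD 9D.
Concatenated (17 bytes): C5 89 E7 8A BD F3 BB AB B5 C3 89 E2 82 A6 E0 BD 9D.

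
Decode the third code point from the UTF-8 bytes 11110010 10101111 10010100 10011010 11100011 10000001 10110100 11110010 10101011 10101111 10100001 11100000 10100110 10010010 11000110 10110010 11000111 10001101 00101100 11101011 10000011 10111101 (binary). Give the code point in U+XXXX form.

Offset 0: leading byte 0xF2 = 11110010 → 4-byte char #1 = F2 AF 94 9A.
Offset 4: leading byte 0xE3 = 11100011 → 3-byte char #2 = E3 81 B4.
Offset 7: leading byte 0xF2 = 11110010 → 4-byte char #3 = F2 AB AF A1.
Leading byte 0xF2 = 11110010 matches 11110xxx → 4-byte sequence.
Byte 1: 0xF2 = 11110010, payload 010 (3 bits).
Byte 2: 0xAB = 10101011 (10xxxxxx ✓), payload 101011.
Byte 3: 0xAF = 10101111 (10xxxxxx ✓), payload 101111.
Byte 4: 0xA1 = 10100001 (10xxxxxx ✓), payload 100001.
Concatenate: 010101011101111100001 = 0xABBE1 (21 bits → U+ABBE1).

U+ABBE1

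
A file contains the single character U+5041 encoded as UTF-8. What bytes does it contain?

U+5041 = 0x5041 = 20545 decimal. In range U+0800–U+FFFF → 3-byte form: 1110xxxx 10xxxxxx 10xxxxxx.
Binary (16 bits): 0101000001000001.
Split 4+6+6: 0101 | 000001 | 000001.
Byte 1: 11100101 = 0xE5.
Byte 2: 10000001 = 0x81.
Byte 3: 10000001 = 0x81.

E5 81 81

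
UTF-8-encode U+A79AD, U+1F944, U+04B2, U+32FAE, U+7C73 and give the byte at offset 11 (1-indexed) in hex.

0xF0

1-indexed offset 11 is 0-indexed offset 10.
U+A79AD → 4-byte form F2 A7 A6 AD at offsets 0–3.
U+1F944 → 4-byte form F0 9F A5 84 at offsets 4–7.
U+04B2 → 2-byte form D2 B2 at offsets 8–9.
U+32FAE → 4-byte form F0 B2 BE AE at offsets 10–13.
Offset 10 falls in char 4's range; it's byte 1 of F0 B2 BE AE = 0xF0.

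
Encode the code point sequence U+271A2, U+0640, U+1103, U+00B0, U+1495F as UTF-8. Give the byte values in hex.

F0 A7 86 A2 D9 80 E1 84 83 C2 B0 F0 94 A5 9F

U+271A2: 4-byte form → F0 A7 86 A2.
U+0640: 2-byte form → D9 80.
U+1103: 3-byte form → E1 84 83.
U+00B0: 2-byte form → C2 B0.
U+1495F: 4-byte form → F0 94 A5 9F.
Concatenated (15 bytes): F0 A7 86 A2 D9 80 E1 84 83 C2 B0 F0 94 A5 9F.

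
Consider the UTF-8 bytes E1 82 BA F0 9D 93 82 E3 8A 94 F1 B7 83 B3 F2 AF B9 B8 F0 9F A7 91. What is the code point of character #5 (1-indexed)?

U+AFE78

Offset 0: leading byte 0xE1 = 11100001 → 3-byte char #1 = E1 82 BA.
Offset 3: leading byte 0xF0 = 11110000 → 4-byte char #2 = F0 9D 93 82.
Offset 7: leading byte 0xE3 = 11100011 → 3-byte char #3 = E3 8A 94.
Offset 10: leading byte 0xF1 = 11110001 → 4-byte char #4 = F1 B7 83 B3.
Offset 14: leading byte 0xF2 = 11110010 → 4-byte char #5 = F2 AF B9 B8.
Leading byte 0xF2 = 11110010 matches 11110xxx → 4-byte sequence.
Byte 1: 0xF2 = 11110010, payload 010 (3 bits).
Byte 2: 0xAF = 10101111 (10xxxxxx ✓), payload 101111.
Byte 3: 0xB9 = 10111001 (10xxxxxx ✓), payload 111001.
Byte 4: 0xB8 = 10111000 (10xxxxxx ✓), payload 111000.
Concatenate: 010101111111001111000 = 0xAFE78 (21 bits → U+AFE78).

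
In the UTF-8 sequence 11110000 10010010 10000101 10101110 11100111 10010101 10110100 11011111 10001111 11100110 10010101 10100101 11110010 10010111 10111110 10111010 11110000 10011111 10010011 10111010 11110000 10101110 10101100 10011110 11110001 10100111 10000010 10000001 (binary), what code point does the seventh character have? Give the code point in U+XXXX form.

U+2EB1E

Offset 0: leading byte 0xF0 = 11110000 → 4-byte char #1 = F0 92 85 AE.
Offset 4: leading byte 0xE7 = 11100111 → 3-byte char #2 = E7 95 B4.
Offset 7: leading byte 0xDF = 11011111 → 2-byte char #3 = DF 8F.
Offset 9: leading byte 0xE6 = 11100110 → 3-byte char #4 = E6 95 A5.
Offset 12: leading byte 0xF2 = 11110010 → 4-byte char #5 = F2 97 BE BA.
Offset 16: leading byte 0xF0 = 11110000 → 4-byte char #6 = F0 9F 93 BA.
Offset 20: leading byte 0xF0 = 11110000 → 4-byte char #7 = F0 AE AC 9E.
Leading byte 0xF0 = 11110000 matches 11110xxx → 4-byte sequence.
Byte 1: 0xF0 = 11110000, payload 000 (3 bits).
Byte 2: 0xAE = 10101110 (10xxxxxx ✓), payload 101110.
Byte 3: 0xAC = 10101100 (10xxxxxx ✓), payload 101100.
Byte 4: 0x9E = 10011110 (10xxxxxx ✓), payload 011110.
Concatenate: 000101110101100011110 = 0x2EB1E (21 bits → U+2EB1E).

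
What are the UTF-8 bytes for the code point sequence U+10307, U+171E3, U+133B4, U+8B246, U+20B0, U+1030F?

F0 90 8C 87 F0 97 87 A3 F0 93 8E B4 F2 8B 89 86 E2 82 B0 F0 90 8C 8F

U+10307: 4-byte form → F0 90 8C 87.
U+171E3: 4-byte form → F0 97 87 A3.
U+133B4: 4-byte form → F0 93 8E B4.
U+8B246: 4-byte form → F2 8B 89 86.
U+20B0: 3-byte form → E2 82 B0.
U+1030F: 4-byte form → F0 90 8C 8F.
Concatenated (23 bytes): F0 90 8C 87 F0 97 87 A3 F0 93 8E B4 F2 8B 89 86 E2 82 B0 F0 90 8C 8F.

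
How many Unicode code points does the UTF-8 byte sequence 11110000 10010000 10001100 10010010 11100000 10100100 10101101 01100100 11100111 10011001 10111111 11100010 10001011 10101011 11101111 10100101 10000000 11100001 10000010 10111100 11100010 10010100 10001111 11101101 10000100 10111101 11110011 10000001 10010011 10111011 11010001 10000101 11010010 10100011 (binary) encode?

Byte at offset 0: 0xF0 = 11110000 → 4-byte char (#1). Advance 4.
Byte at offset 4: 0xE0 = 11100000 → 3-byte char (#2). Advance 3.
Byte at offset 7: 0x64 = 01100100 → 1-byte char (#3). Advance 1.
Byte at offset 8: 0xE7 = 11100111 → 3-byte char (#4). Advance 3.
Byte at offset 11: 0xE2 = 11100010 → 3-byte char (#5). Advance 3.
Byte at offset 14: 0xEF = 11101111 → 3-byte char (#6). Advance 3.
Byte at offset 17: 0xE1 = 11100001 → 3-byte char (#7). Advance 3.
Byte at offset 20: 0xE2 = 11100010 → 3-byte char (#8). Advance 3.
Byte at offset 23: 0xED = 11101101 → 3-byte char (#9). Advance 3.
Byte at offset 26: 0xF3 = 11110011 → 4-byte char (#10). Advance 4.
Byte at offset 30: 0xD1 = 11010001 → 2-byte char (#11). Advance 2.
Byte at offset 32: 0xD2 = 11010010 → 2-byte char (#12). Advance 2.
Reached end at offset 34 after 12 code points.

12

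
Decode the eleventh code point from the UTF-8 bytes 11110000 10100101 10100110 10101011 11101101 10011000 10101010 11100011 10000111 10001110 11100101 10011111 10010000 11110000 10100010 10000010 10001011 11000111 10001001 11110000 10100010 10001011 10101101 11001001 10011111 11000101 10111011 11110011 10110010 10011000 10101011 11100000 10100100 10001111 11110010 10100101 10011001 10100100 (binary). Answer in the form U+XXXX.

Offset 0: leading byte 0xF0 = 11110000 → 4-byte char #1 = F0 A5 A6 AB.
Offset 4: leading byte 0xED = 11101101 → 3-byte char #2 = ED 98 AA.
Offset 7: leading byte 0xE3 = 11100011 → 3-byte char #3 = E3 87 8E.
Offset 10: leading byte 0xE5 = 11100101 → 3-byte char #4 = E5 9F 90.
Offset 13: leading byte 0xF0 = 11110000 → 4-byte char #5 = F0 A2 82 8B.
Offset 17: leading byte 0xC7 = 11000111 → 2-byte char #6 = C7 89.
Offset 19: leading byte 0xF0 = 11110000 → 4-byte char #7 = F0 A2 8B AD.
Offset 23: leading byte 0xC9 = 11001001 → 2-byte char #8 = C9 9F.
Offset 25: leading byte 0xC5 = 11000101 → 2-byte char #9 = C5 BB.
Offset 27: leading byte 0xF3 = 11110011 → 4-byte char #10 = F3 B2 98 AB.
Offset 31: leading byte 0xE0 = 11100000 → 3-byte char #11 = E0 A4 8F.
Leading byte 0xE0 = 11100000 matches 1110xxxx → 3-byte sequence.
Byte 1: 0xE0 = 11100000, payload 0000 (4 bits).
Byte 2: 0xA4 = 10100100 (10xxxxxx ✓), payload 100100.
Byte 3: 0x8F = 10001111 (10xxxxxx ✓), payload 001111.
Concatenate: 0000100100001111 = 0x90F (16 bits → U+090F).

U+090F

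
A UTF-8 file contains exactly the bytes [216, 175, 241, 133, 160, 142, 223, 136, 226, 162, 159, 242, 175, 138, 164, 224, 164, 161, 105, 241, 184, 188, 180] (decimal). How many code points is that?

Byte at offset 0: 0xD8 = 11011000 → 2-byte char (#1). Advance 2.
Byte at offset 2: 0xF1 = 11110001 → 4-byte char (#2). Advance 4.
Byte at offset 6: 0xDF = 11011111 → 2-byte char (#3). Advance 2.
Byte at offset 8: 0xE2 = 11100010 → 3-byte char (#4). Advance 3.
Byte at offset 11: 0xF2 = 11110010 → 4-byte char (#5). Advance 4.
Byte at offset 15: 0xE0 = 11100000 → 3-byte char (#6). Advance 3.
Byte at offset 18: 0x69 = 01101001 → 1-byte char (#7). Advance 1.
Byte at offset 19: 0xF1 = 11110001 → 4-byte char (#8). Advance 4.
Reached end at offset 23 after 8 code points.

8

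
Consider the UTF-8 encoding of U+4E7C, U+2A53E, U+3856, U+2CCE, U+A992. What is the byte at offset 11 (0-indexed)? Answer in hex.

U+4E7C → 3-byte form E4 B9 BC at offsets 0–2.
U+2A53E → 4-byte form F0 AA 94 BE at offsets 3–6.
U+3856 → 3-byte form E3 A1 96 at offsets 7–9.
U+2CCE → 3-byte form E2 B3 8E at offsets 10–12.
Offset 11 falls in char 4's range; it's byte 2 of E2 B3 8E = 0xB3.

0xB3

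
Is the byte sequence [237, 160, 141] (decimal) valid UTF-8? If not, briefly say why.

Structurally a 3-byte sequence; payload = 0xD80D.
But 0xD80D is in U+D800–U+DFFF, the surrogate range. Surrogates are not Unicode scalar values and are forbidden in UTF-8.

invalid (encodes a surrogate (U+D800–U+DFFF))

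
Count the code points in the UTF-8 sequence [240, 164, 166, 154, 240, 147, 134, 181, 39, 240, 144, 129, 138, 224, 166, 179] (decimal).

Byte at offset 0: 0xF0 = 11110000 → 4-byte char (#1). Advance 4.
Byte at offset 4: 0xF0 = 11110000 → 4-byte char (#2). Advance 4.
Byte at offset 8: 0x27 = 00100111 → 1-byte char (#3). Advance 1.
Byte at offset 9: 0xF0 = 11110000 → 4-byte char (#4). Advance 4.
Byte at offset 13: 0xE0 = 11100000 → 3-byte char (#5). Advance 3.
Reached end at offset 16 after 5 code points.

5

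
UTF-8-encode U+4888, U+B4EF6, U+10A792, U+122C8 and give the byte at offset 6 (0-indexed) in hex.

0xB6

U+4888 → 3-byte form E4 A2 88 at offsets 0–2.
U+B4EF6 → 4-byte form F2 B4 BB B6 at offsets 3–6.
Offset 6 falls in char 2's range; it's byte 4 of F2 B4 BB B6 = 0xB6.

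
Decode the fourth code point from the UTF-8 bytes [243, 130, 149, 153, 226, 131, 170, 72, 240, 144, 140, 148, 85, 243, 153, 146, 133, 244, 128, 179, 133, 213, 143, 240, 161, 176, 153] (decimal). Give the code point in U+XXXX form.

U+10314

Offset 0: leading byte 0xF3 = 11110011 → 4-byte char #1 = F3 82 95 99.
Offset 4: leading byte 0xE2 = 11100010 → 3-byte char #2 = E2 83 AA.
Offset 7: leading byte 0x48 = 01001000 → 1-byte char #3 = 48.
Offset 8: leading byte 0xF0 = 11110000 → 4-byte char #4 = F0 90 8C 94.
Leading byte 0xF0 = 11110000 matches 11110xxx → 4-byte sequence.
Byte 1: 0xF0 = 11110000, payload 000 (3 bits).
Byte 2: 0x90 = 10010000 (10xxxxxx ✓), payload 010000.
Byte 3: 0x8C = 10001100 (10xxxxxx ✓), payload 001100.
Byte 4: 0x94 = 10010100 (10xxxxxx ✓), payload 010100.
Concatenate: 000010000001100010100 = 0x10314 (21 bits → U+10314).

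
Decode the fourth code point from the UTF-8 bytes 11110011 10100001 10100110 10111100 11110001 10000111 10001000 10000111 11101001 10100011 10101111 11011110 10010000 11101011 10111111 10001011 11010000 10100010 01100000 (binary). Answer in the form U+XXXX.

U+0790

Offset 0: leading byte 0xF3 = 11110011 → 4-byte char #1 = F3 A1 A6 BC.
Offset 4: leading byte 0xF1 = 11110001 → 4-byte char #2 = F1 87 88 87.
Offset 8: leading byte 0xE9 = 11101001 → 3-byte char #3 = E9 A3 AF.
Offset 11: leading byte 0xDE = 11011110 → 2-byte char #4 = DE 90.
Leading byte 0xDE = 11011110 matches 110xxxxx → 2-byte sequence.
Byte 1: 0xDE = 11011110, payload 11110 (5 bits).
Byte 2: 0x90 = 10010000 (10xxxxxx ✓), payload 010000.
Concatenate: 11110010000 = 0x790 (11 bits → U+0790).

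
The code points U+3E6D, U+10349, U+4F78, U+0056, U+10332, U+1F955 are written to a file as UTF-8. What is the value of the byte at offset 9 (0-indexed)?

U+3E6D → 3-byte form E3 B9 AD at offsets 0–2.
U+10349 → 4-byte form F0 90 8D 89 at offsets 3–6.
U+4F78 → 3-byte form E4 BD B8 at offsets 7–9.
Offset 9 falls in char 3's range; it's byte 3 of E4 BD B8 = 0xB8.

0xB8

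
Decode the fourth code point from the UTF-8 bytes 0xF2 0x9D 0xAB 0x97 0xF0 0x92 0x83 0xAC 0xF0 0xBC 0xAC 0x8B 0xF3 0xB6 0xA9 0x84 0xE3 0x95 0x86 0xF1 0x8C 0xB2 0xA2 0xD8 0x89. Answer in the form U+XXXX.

Offset 0: leading byte 0xF2 = 11110010 → 4-byte char #1 = F2 9D AB 97.
Offset 4: leading byte 0xF0 = 11110000 → 4-byte char #2 = F0 92 83 AC.
Offset 8: leading byte 0xF0 = 11110000 → 4-byte char #3 = F0 BC AC 8B.
Offset 12: leading byte 0xF3 = 11110011 → 4-byte char #4 = F3 B6 A9 84.
Leading byte 0xF3 = 11110011 matches 11110xxx → 4-byte sequence.
Byte 1: 0xF3 = 11110011, payload 011 (3 bits).
Byte 2: 0xB6 = 10110110 (10xxxxxx ✓), payload 110110.
Byte 3: 0xA9 = 10101001 (10xxxxxx ✓), payload 101001.
Byte 4: 0x84 = 10000100 (10xxxxxx ✓), payload 000100.
Concatenate: 011110110101001000100 = 0xF6A44 (21 bits → U+F6A44).

U+F6A44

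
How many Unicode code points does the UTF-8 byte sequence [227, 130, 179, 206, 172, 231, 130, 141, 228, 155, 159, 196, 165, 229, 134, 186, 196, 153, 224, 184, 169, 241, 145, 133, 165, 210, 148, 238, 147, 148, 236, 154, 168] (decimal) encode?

12

Byte at offset 0: 0xE3 = 11100011 → 3-byte char (#1). Advance 3.
Byte at offset 3: 0xCE = 11001110 → 2-byte char (#2). Advance 2.
Byte at offset 5: 0xE7 = 11100111 → 3-byte char (#3). Advance 3.
Byte at offset 8: 0xE4 = 11100100 → 3-byte char (#4). Advance 3.
Byte at offset 11: 0xC4 = 11000100 → 2-byte char (#5). Advance 2.
Byte at offset 13: 0xE5 = 11100101 → 3-byte char (#6). Advance 3.
Byte at offset 16: 0xC4 = 11000100 → 2-byte char (#7). Advance 2.
Byte at offset 18: 0xE0 = 11100000 → 3-byte char (#8). Advance 3.
Byte at offset 21: 0xF1 = 11110001 → 4-byte char (#9). Advance 4.
Byte at offset 25: 0xD2 = 11010010 → 2-byte char (#10). Advance 2.
Byte at offset 27: 0xEE = 11101110 → 3-byte char (#11). Advance 3.
Byte at offset 30: 0xEC = 11101100 → 3-byte char (#12). Advance 3.
Reached end at offset 33 after 12 code points.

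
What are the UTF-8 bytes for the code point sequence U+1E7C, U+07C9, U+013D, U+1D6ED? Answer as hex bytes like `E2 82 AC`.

E1 B9 BC DF 89 C4 BD F0 9D 9B AD

U+1E7C: 3-byte form → E1 B9 BC.
U+07C9: 2-byte form → DF 89.
U+013D: 2-byte form → C4 BD.
U+1D6ED: 4-byte form → F0 9D 9B AD.
Concatenated (11 bytes): E1 B9 BC DF 89 C4 BD F0 9D 9B AD.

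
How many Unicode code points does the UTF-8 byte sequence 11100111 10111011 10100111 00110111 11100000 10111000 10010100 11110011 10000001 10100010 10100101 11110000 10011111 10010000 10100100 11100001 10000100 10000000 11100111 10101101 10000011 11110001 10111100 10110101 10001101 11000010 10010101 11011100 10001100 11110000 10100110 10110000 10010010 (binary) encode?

11

Byte at offset 0: 0xE7 = 11100111 → 3-byte char (#1). Advance 3.
Byte at offset 3: 0x37 = 00110111 → 1-byte char (#2). Advance 1.
Byte at offset 4: 0xE0 = 11100000 → 3-byte char (#3). Advance 3.
Byte at offset 7: 0xF3 = 11110011 → 4-byte char (#4). Advance 4.
Byte at offset 11: 0xF0 = 11110000 → 4-byte char (#5). Advance 4.
Byte at offset 15: 0xE1 = 11100001 → 3-byte char (#6). Advance 3.
Byte at offset 18: 0xE7 = 11100111 → 3-byte char (#7). Advance 3.
Byte at offset 21: 0xF1 = 11110001 → 4-byte char (#8). Advance 4.
Byte at offset 25: 0xC2 = 11000010 → 2-byte char (#9). Advance 2.
Byte at offset 27: 0xDC = 11011100 → 2-byte char (#10). Advance 2.
Byte at offset 29: 0xF0 = 11110000 → 4-byte char (#11). Advance 4.
Reached end at offset 33 after 11 code points.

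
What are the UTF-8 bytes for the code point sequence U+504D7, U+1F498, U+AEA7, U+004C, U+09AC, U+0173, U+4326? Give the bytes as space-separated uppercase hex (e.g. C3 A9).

U+504D7: 4-byte form → F1 90 93 97.
U+1F498: 4-byte form → F0 9F 92 98.
U+AEA7: 3-byte form → EA BA A7.
U+004C: 1-byte form → 4C.
U+09AC: 3-byte form → E0 A6 AC.
U+0173: 2-byte form → C5 B3.
U+4326: 3-byte form → E4 8C A6.
Concatenated (20 bytes): F1 90 93 97 F0 9F 92 98 EA BA A7 4C E0 A6 AC C5 B3 E4 8C A6.

F1 90 93 97 F0 9F 92 98 EA BA A7 4C E0 A6 AC C5 B3 E4 8C A6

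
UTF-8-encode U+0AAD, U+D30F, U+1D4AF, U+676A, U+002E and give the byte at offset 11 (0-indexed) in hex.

U+0AAD → 3-byte form E0 AA AD at offsets 0–2.
U+D30F → 3-byte form ED 8C 8F at offsets 3–5.
U+1D4AF → 4-byte form F0 9D 92 AF at offsets 6–9.
U+676A → 3-byte form E6 9D AA at offsets 10–12.
Offset 11 falls in char 4's range; it's byte 2 of E6 9D AA = 0x9D.

0x9D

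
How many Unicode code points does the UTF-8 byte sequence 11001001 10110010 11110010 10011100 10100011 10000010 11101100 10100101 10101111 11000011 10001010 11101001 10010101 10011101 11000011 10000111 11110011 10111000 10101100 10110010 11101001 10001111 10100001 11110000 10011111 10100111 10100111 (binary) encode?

9

Byte at offset 0: 0xC9 = 11001001 → 2-byte char (#1). Advance 2.
Byte at offset 2: 0xF2 = 11110010 → 4-byte char (#2). Advance 4.
Byte at offset 6: 0xEC = 11101100 → 3-byte char (#3). Advance 3.
Byte at offset 9: 0xC3 = 11000011 → 2-byte char (#4). Advance 2.
Byte at offset 11: 0xE9 = 11101001 → 3-byte char (#5). Advance 3.
Byte at offset 14: 0xC3 = 11000011 → 2-byte char (#6). Advance 2.
Byte at offset 16: 0xF3 = 11110011 → 4-byte char (#7). Advance 4.
Byte at offset 20: 0xE9 = 11101001 → 3-byte char (#8). Advance 3.
Byte at offset 23: 0xF0 = 11110000 → 4-byte char (#9). Advance 4.
Reached end at offset 27 after 9 code points.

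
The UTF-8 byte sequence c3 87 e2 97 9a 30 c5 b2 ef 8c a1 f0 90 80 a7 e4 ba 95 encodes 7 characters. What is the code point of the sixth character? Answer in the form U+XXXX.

Offset 0: leading byte 0xC3 = 11000011 → 2-byte char #1 = C3 87.
Offset 2: leading byte 0xE2 = 11100010 → 3-byte char #2 = E2 97 9A.
Offset 5: leading byte 0x30 = 00110000 → 1-byte char #3 = 30.
Offset 6: leading byte 0xC5 = 11000101 → 2-byte char #4 = C5 B2.
Offset 8: leading byte 0xEF = 11101111 → 3-byte char #5 = EF 8C A1.
Offset 11: leading byte 0xF0 = 11110000 → 4-byte char #6 = F0 90 80 A7.
Leading byte 0xF0 = 11110000 matches 11110xxx → 4-byte sequence.
Byte 1: 0xF0 = 11110000, payload 000 (3 bits).
Byte 2: 0x90 = 10010000 (10xxxxxx ✓), payload 010000.
Byte 3: 0x80 = 10000000 (10xxxxxx ✓), payload 000000.
Byte 4: 0xA7 = 10100111 (10xxxxxx ✓), payload 100111.
Concatenate: 000010000000000100111 = 0x10027 (21 bits → U+10027).

U+10027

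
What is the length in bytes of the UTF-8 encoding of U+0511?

2

U+0511 = 0x511. UTF-8 uses 1 byte below 0x80, 2 below 0x800, 3 below 0x10000, 4 up to 0x10FFFF. 0x511 is in U+0080–U+07FF → 2 bytes.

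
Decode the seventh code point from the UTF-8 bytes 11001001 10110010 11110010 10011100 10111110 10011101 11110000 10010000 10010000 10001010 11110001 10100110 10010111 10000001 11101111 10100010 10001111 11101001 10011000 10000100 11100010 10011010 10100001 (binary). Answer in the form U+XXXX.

Offset 0: leading byte 0xC9 = 11001001 → 2-byte char #1 = C9 B2.
Offset 2: leading byte 0xF2 = 11110010 → 4-byte char #2 = F2 9C BE 9D.
Offset 6: leading byte 0xF0 = 11110000 → 4-byte char #3 = F0 90 90 8A.
Offset 10: leading byte 0xF1 = 11110001 → 4-byte char #4 = F1 A6 97 81.
Offset 14: leading byte 0xEF = 11101111 → 3-byte char #5 = EF A2 8F.
Offset 17: leading byte 0xE9 = 11101001 → 3-byte char #6 = E9 98 84.
Offset 20: leading byte 0xE2 = 11100010 → 3-byte char #7 = E2 9A A1.
Leading byte 0xE2 = 11100010 matches 1110xxxx → 3-byte sequence.
Byte 1: 0xE2 = 11100010, payload 0010 (4 bits).
Byte 2: 0x9A = 10011010 (10xxxxxx ✓), payload 011010.
Byte 3: 0xA1 = 10100001 (10xxxxxx ✓), payload 100001.
Concatenate: 0010011010100001 = 0x26A1 (16 bits → U+26A1).

U+26A1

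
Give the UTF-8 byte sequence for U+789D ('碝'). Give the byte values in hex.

E7 A2 9D

U+789D = 0x789D = 30877 decimal. In range U+0800–U+FFFF → 3-byte form: 1110xxxx 10xxxxxx 10xxxxxx.
Binary (16 bits): 0111100010011101.
Split 4+6+6: 0111 | 100010 | 011101.
Byte 1: 11100111 = 0xE7.
Byte 2: 10100010 = 0xA2.
Byte 3: 10011101 = 0x9D.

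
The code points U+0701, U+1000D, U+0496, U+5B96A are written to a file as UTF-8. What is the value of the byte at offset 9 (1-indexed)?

1-indexed offset 9 is 0-indexed offset 8.
U+0701 → 2-byte form DC 81 at offsets 0–1.
U+1000D → 4-byte form F0 90 80 8D at offsets 2–5.
U+0496 → 2-byte form D2 96 at offsets 6–7.
U+5B96A → 4-byte form F1 9B A5 AA at offsets 8–11.
Offset 8 falls in char 4's range; it's byte 1 of F1 9B A5 AA = 0xF1.

0xF1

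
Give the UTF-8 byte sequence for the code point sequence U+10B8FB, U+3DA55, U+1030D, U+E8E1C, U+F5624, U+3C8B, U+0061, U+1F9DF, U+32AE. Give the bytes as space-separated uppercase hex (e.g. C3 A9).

U+10B8FB: 4-byte form → F4 8B A3 BB.
U+3DA55: 4-byte form → F0 BD A9 95.
U+1030D: 4-byte form → F0 90 8C 8D.
U+E8E1C: 4-byte form → F3 A8 B8 9C.
U+F5624: 4-byte form → F3 B5 98 A4.
U+3C8B: 3-byte form → E3 B2 8B.
U+0061: 1-byte form → 61.
U+1F9DF: 4-byte form → F0 9F A7 9F.
U+32AE: 3-byte form → E3 8A AE.
Concatenated (31 bytes): F4 8B A3 BB F0 BD A9 95 F0 90 8C 8D F3 A8 B8 9C F3 B5 98 A4 E3 B2 8B 61 F0 9F A7 9F E3 8A AE.

F4 8B A3 BB F0 BD A9 95 F0 90 8C 8D F3 A8 B8 9C F3 B5 98 A4 E3 B2 8B 61 F0 9F A7 9F E3 8A AE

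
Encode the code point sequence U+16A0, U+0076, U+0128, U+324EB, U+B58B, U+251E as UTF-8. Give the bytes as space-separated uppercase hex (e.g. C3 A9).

E1 9A A0 76 C4 A8 F0 B2 93 AB EB 96 8B E2 94 9E

U+16A0: 3-byte form → E1 9A A0.
U+0076: 1-byte form → 76.
U+0128: 2-byte form → C4 A8.
U+324EB: 4-byte form → F0 B2 93 AB.
U+B58B: 3-byte form → EB 96 8B.
U+251E: 3-byte form → E2 94 9E.
Concatenated (16 bytes): E1 9A A0 76 C4 A8 F0 B2 93 AB EB 96 8B E2 94 9E.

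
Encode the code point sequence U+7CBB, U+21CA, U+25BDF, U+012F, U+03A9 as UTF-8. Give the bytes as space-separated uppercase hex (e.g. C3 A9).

E7 B2 BB E2 87 8A F0 A5 AF 9F C4 AF CE A9

U+7CBB: 3-byte form → E7 B2 BB.
U+21CA: 3-byte form → E2 87 8A.
U+25BDF: 4-byte form → F0 A5 AF 9F.
U+012F: 2-byte form → C4 AF.
U+03A9: 2-byte form → CE A9.
Concatenated (14 bytes): E7 B2 BB E2 87 8A F0 A5 AF 9F C4 AF CE A9.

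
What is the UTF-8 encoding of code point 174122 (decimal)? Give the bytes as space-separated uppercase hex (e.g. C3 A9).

U+2A82A = 0x2A82A = 174122 decimal. In range U+10000–U+10FFFF → 4-byte form: 11110xxx 10xxxxxx 10xxxxxx 10xxxxxx.
Binary (21 bits): 000101010100000101010.
Split 3+6+6+6: 000 | 101010 | 100000 | 101010.
Byte 1: 11110000 = 0xF0.
Byte 2: 10101010 = 0xAA.
Byte 3: 10100000 = 0xA0.
Byte 4: 10101010 = 0xAA.

F0 AA A0 AA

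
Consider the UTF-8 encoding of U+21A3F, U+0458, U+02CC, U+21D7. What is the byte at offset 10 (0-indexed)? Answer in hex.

U+21A3F → 4-byte form F0 A1 A8 BF at offsets 0–3.
U+0458 → 2-byte form D1 98 at offsets 4–5.
U+02CC → 2-byte form CB 8C at offsets 6–7.
U+21D7 → 3-byte form E2 87 97 at offsets 8–10.
Offset 10 falls in char 4's range; it's byte 3 of E2 87 97 = 0x97.

0x97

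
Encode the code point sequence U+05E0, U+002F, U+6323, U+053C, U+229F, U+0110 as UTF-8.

D7 A0 2F E6 8C A3 D4 BC E2 8A 9F C4 90

U+05E0: 2-byte form → D7 A0.
U+002F: 1-byte form → 2F.
U+6323: 3-byte form → E6 8C A3.
U+053C: 2-byte form → D4 BC.
U+229F: 3-byte form → E2 8A 9F.
U+0110: 2-byte form → C4 90.
Concatenated (13 bytes): D7 A0 2F E6 8C A3 D4 BC E2 8A 9F C4 90.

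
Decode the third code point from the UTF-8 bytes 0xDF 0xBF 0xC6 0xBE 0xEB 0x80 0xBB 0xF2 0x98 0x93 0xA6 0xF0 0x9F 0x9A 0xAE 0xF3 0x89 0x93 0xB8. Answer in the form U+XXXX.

U+B03B

Offset 0: leading byte 0xDF = 11011111 → 2-byte char #1 = DF BF.
Offset 2: leading byte 0xC6 = 11000110 → 2-byte char #2 = C6 BE.
Offset 4: leading byte 0xEB = 11101011 → 3-byte char #3 = EB 80 BB.
Leading byte 0xEB = 11101011 matches 1110xxxx → 3-byte sequence.
Byte 1: 0xEB = 11101011, payload 1011 (4 bits).
Byte 2: 0x80 = 10000000 (10xxxxxx ✓), payload 000000.
Byte 3: 0xBB = 10111011 (10xxxxxx ✓), payload 111011.
Concatenate: 1011000000111011 = 0xB03B (16 bits → U+B03B).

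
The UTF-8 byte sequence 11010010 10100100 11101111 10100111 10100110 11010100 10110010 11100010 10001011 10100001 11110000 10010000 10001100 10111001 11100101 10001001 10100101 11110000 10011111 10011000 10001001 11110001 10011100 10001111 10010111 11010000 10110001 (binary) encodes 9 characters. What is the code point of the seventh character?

Offset 0: leading byte 0xD2 = 11010010 → 2-byte char #1 = D2 A4.
Offset 2: leading byte 0xEF = 11101111 → 3-byte char #2 = EF A7 A6.
Offset 5: leading byte 0xD4 = 11010100 → 2-byte char #3 = D4 B2.
Offset 7: leading byte 0xE2 = 11100010 → 3-byte char #4 = E2 8B A1.
Offset 10: leading byte 0xF0 = 11110000 → 4-byte char #5 = F0 90 8C B9.
Offset 14: leading byte 0xE5 = 11100101 → 3-byte char #6 = E5 89 A5.
Offset 17: leading byte 0xF0 = 11110000 → 4-byte char #7 = F0 9F 98 89.
Leading byte 0xF0 = 11110000 matches 11110xxx → 4-byte sequence.
Byte 1: 0xF0 = 11110000, payload 000 (3 bits).
Byte 2: 0x9F = 10011111 (10xxxxxx ✓), payload 011111.
Byte 3: 0x98 = 10011000 (10xxxxxx ✓), payload 011000.
Byte 4: 0x89 = 10001001 (10xxxxxx ✓), payload 001001.
Concatenate: 000011111011000001001 = 0x1F609 (21 bits → U+1F609).

U+1F609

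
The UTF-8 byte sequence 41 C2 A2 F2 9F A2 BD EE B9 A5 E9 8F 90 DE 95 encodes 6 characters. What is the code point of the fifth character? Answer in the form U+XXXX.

U+93D0

Offset 0: leading byte 0x41 = 01000001 → 1-byte char #1 = 41.
Offset 1: leading byte 0xC2 = 11000010 → 2-byte char #2 = C2 A2.
Offset 3: leading byte 0xF2 = 11110010 → 4-byte char #3 = F2 9F A2 BD.
Offset 7: leading byte 0xEE = 11101110 → 3-byte char #4 = EE B9 A5.
Offset 10: leading byte 0xE9 = 11101001 → 3-byte char #5 = E9 8F 90.
Leading byte 0xE9 = 11101001 matches 1110xxxx → 3-byte sequence.
Byte 1: 0xE9 = 11101001, payload 1001 (4 bits).
Byte 2: 0x8F = 10001111 (10xxxxxx ✓), payload 001111.
Byte 3: 0x90 = 10010000 (10xxxxxx ✓), payload 010000.
Concatenate: 1001001111010000 = 0x93D0 (16 bits → U+93D0).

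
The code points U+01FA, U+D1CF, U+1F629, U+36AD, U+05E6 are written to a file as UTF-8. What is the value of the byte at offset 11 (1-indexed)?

1-indexed offset 11 is 0-indexed offset 10.
U+01FA → 2-byte form C7 BA at offsets 0–1.
U+D1CF → 3-byte form ED 87 8F at offsets 2–4.
U+1F629 → 4-byte form F0 9F 98 A9 at offsets 5–8.
U+36AD → 3-byte form E3 9A AD at offsets 9–11.
Offset 10 falls in char 4's range; it's byte 2 of E3 9A AD = 0x9A.

0x9A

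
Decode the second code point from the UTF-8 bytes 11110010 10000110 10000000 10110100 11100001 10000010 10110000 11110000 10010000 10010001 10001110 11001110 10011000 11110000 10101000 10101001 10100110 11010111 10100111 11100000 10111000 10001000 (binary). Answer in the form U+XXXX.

U+10B0

Offset 0: leading byte 0xF2 = 11110010 → 4-byte char #1 = F2 86 80 B4.
Offset 4: leading byte 0xE1 = 11100001 → 3-byte char #2 = E1 82 B0.
Leading byte 0xE1 = 11100001 matches 1110xxxx → 3-byte sequence.
Byte 1: 0xE1 = 11100001, payload 0001 (4 bits).
Byte 2: 0x82 = 10000010 (10xxxxxx ✓), payload 000010.
Byte 3: 0xB0 = 10110000 (10xxxxxx ✓), payload 110000.
Concatenate: 0001000010110000 = 0x10B0 (16 bits → U+10B0).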